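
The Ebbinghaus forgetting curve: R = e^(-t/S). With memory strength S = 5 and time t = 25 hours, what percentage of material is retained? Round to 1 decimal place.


R = e^(-t/S)
-t/S = -25/5 = -5.0
R = e^(-5.0) = 0.006738
Percentage = 0.006738 * 100
= 0.7


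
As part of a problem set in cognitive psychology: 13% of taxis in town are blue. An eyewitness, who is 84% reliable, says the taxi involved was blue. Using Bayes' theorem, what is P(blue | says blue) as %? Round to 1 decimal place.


P(blue | says blue) = P(says blue | blue)*P(blue) / [P(says blue | blue)*P(blue) + P(says blue | not blue)*P(not blue)]
Numerator = 0.84 * 0.13 = 0.1092
False identification = 0.16 * 0.87 = 0.1392
P = 0.1092 / (0.1092 + 0.1392)
= 0.1092 / 0.2484
As percentage = 44.0


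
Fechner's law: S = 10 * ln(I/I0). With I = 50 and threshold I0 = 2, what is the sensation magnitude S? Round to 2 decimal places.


S = 10 * ln(50/2)
I/I0 = 25.0
ln(25.0) = 3.2189
S = 10 * 3.2189
= 32.19


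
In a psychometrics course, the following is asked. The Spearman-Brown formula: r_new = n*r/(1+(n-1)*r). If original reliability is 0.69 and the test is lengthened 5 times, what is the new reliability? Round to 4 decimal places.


r_new = n*r / (1 + (n-1)*r)
Numerator = 5 * 0.69 = 3.45
Denominator = 1 + 4 * 0.69 = 3.76
r_new = 3.45 / 3.76
= 0.9176


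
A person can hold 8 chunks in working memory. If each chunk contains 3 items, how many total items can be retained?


Total items = chunks * items_per_chunk
= 8 * 3
= 24


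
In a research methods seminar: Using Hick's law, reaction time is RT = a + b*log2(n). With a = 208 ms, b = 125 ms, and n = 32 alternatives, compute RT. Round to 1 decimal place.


RT = 208 + 125 * log2(32)
log2(32) = 5.0
RT = 208 + 125 * 5.0
= 208 + 625.0
= 833.0 ms


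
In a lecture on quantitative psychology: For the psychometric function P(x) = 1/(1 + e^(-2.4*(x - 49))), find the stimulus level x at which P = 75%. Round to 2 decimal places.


At P = 0.75: 0.75 = 1/(1 + e^(-k*(x-x0)))
Solving: e^(-k*(x-x0)) = 1/3
x = x0 + ln(3)/k
ln(3) = 1.0986
x = 49 + 1.0986/2.4
= 49 + 0.4578
= 49.46


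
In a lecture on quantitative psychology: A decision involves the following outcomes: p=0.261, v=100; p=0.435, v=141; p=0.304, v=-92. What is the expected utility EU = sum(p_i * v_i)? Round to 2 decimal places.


EU = sum(p_i * v_i)
0.261 * 100 = 26.1
0.435 * 141 = 61.335
0.304 * -92 = -27.968
EU = 26.1 + 61.335 + -27.968
= 59.47


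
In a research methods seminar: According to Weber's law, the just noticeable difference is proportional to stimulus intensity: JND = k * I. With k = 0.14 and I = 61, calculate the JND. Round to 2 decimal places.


JND = k * I
JND = 0.14 * 61
= 8.54


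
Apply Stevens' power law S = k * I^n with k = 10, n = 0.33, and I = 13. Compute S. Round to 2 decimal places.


S = 10 * 13^0.33
13^0.33 = 2.3313
S = 10 * 2.3313
= 23.31


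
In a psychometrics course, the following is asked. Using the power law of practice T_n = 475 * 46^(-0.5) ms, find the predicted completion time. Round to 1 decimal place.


T_n = 475 * 46^(-0.5)
46^(-0.5) = 0.147442
T_n = 475 * 0.147442
= 70.0 ms


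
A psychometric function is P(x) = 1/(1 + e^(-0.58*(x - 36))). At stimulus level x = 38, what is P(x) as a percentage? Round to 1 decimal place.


P(x) = 1/(1 + e^(-0.58*(38 - 36)))
Exponent = -0.58 * 2 = -1.16
e^(-1.16) = 0.313486
P = 1/(1 + 0.313486) = 0.761333
Percentage = 76.1


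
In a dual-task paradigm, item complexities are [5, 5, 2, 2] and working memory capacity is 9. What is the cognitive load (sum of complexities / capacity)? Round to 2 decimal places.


Total complexity = 5 + 5 + 2 + 2 = 14
Load = total / capacity = 14 / 9
= 1.56


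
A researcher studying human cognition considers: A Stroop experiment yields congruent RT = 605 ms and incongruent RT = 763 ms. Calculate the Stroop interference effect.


Stroop effect = RT(incongruent) - RT(congruent)
= 763 - 605
= 158 ms


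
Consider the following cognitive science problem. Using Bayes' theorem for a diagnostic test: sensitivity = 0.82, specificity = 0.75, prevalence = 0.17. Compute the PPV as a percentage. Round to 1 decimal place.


PPV = (sens * prev) / (sens * prev + (1-spec) * (1-prev))
Numerator = 0.82 * 0.17 = 0.1394
P(positive and no disease) = (1 - spec) * (1 - prev) = (1 - 0.75) * (1 - 0.17) = 0.2075
Denominator = 0.1394 + 0.2075 = 0.3469
PPV = 0.1394 / 0.3469 = 0.401845
As percentage = 40.2


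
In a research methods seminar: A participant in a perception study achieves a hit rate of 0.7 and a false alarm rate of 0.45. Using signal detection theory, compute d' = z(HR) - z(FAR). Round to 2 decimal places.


d' = z(HR) - z(FAR)
z(0.7) = 0.5244
z(0.45) = -0.1257
d' = 0.5244 - -0.1257
= 0.65


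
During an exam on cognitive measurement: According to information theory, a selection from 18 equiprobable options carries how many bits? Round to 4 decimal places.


H = log2(n)
H = log2(18)
= 4.1699


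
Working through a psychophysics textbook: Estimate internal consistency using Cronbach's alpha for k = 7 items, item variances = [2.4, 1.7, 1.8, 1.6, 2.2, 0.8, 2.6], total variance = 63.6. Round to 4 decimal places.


alpha = (k/(k-1)) * (1 - sum(s_i^2)/s_total^2)
sum(item variances) = 13.1
k/(k-1) = 7/6 = 1.166667
1 - 13.1/63.6 = 1 - 0.205975 = 0.794025
alpha = 1.166667 * 0.794025
= 0.9264


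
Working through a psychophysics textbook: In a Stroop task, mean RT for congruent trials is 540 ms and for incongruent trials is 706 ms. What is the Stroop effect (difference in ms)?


Stroop effect = RT(incongruent) - RT(congruent)
= 706 - 540
= 166 ms


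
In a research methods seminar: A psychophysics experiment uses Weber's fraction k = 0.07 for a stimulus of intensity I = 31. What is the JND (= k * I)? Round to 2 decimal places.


JND = k * I
JND = 0.07 * 31
= 2.17


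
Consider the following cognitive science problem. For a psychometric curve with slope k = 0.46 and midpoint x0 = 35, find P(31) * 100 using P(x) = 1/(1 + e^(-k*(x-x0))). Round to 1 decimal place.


P(x) = 1/(1 + e^(-0.46*(31 - 35)))
Exponent = -0.46 * -4 = 1.84
e^(1.84) = 6.296538
P = 1/(1 + 6.296538) = 0.137051
Percentage = 13.7


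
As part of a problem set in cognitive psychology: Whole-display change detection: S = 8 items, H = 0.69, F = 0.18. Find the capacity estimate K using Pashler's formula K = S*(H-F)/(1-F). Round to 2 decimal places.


K = S * (H - F) / (1 - F)
H - F = 0.51
1 - F = 0.82
K = 8 * 0.51 / 0.82
= 4.98


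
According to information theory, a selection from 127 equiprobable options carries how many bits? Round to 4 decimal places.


H = log2(n)
H = log2(127)
= 6.9887


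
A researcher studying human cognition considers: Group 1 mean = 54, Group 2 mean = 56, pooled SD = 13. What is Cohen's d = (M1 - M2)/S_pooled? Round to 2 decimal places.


Cohen's d = (M1 - M2) / S_pooled
= (54 - 56) / 13
= -2 / 13
= -0.15


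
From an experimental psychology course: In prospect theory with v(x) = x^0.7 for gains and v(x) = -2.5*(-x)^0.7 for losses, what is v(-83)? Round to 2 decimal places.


Since x = -83 < 0, use v(x) = -lambda*(-x)^alpha
(-x) = 83
83^0.7 = 22.0473
v(-83) = -2.5 * 22.0473
= -55.12


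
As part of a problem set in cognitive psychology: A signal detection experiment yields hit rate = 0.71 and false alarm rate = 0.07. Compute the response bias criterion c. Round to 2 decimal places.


c = -0.5 * (z(HR) + z(FAR))
z(0.71) = 0.5534
z(0.07) = -1.4758
c = -0.5 * (0.5534 + -1.4758)
= -0.5 * -0.9224
= 0.46


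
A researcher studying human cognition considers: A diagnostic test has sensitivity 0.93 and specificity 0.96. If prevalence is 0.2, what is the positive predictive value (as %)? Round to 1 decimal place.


PPV = (sens * prev) / (sens * prev + (1-spec) * (1-prev))
Numerator = 0.93 * 0.2 = 0.186
P(positive and no disease) = (1 - spec) * (1 - prev) = (1 - 0.96) * (1 - 0.2) = 0.032
Denominator = 0.186 + 0.032 = 0.218
PPV = 0.186 / 0.218 = 0.853211
As percentage = 85.3


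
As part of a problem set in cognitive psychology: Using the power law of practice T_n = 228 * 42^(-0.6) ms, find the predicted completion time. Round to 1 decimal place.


T_n = 228 * 42^(-0.6)
42^(-0.6) = 0.106182
T_n = 228 * 0.106182
= 24.2 ms


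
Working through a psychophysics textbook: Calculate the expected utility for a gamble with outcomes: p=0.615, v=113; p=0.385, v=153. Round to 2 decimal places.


EU = sum(p_i * v_i)
0.615 * 113 = 69.495
0.385 * 153 = 58.905
EU = 69.495 + 58.905
= 128.40


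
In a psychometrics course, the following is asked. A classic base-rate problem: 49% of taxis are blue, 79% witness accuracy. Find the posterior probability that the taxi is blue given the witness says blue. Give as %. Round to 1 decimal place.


P(blue | says blue) = P(says blue | blue)*P(blue) / [P(says blue | blue)*P(blue) + P(says blue | not blue)*P(not blue)]
Numerator = 0.79 * 0.49 = 0.3871
False identification = 0.21 * 0.51 = 0.1071
P = 0.3871 / (0.3871 + 0.1071)
= 0.3871 / 0.4942
As percentage = 78.3


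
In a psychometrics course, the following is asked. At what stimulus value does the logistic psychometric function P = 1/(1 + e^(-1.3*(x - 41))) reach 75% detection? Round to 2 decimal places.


At P = 0.75: 0.75 = 1/(1 + e^(-k*(x-x0)))
Solving: e^(-k*(x-x0)) = 1/3
x = x0 + ln(3)/k
ln(3) = 1.0986
x = 41 + 1.0986/1.3
= 41 + 0.8451
= 41.85


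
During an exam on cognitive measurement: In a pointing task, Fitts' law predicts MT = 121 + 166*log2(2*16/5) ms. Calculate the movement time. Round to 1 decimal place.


MT = 121 + 166 * log2(2*16/5)
2D/W = 6.4
log2(6.4) = 2.6781
MT = 121 + 166 * 2.6781
= 565.6 ms


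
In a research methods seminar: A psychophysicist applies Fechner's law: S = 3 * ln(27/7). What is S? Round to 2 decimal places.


S = 3 * ln(27/7)
I/I0 = 3.857143
ln(3.857143) = 1.3499
S = 3 * 1.3499
= 4.05


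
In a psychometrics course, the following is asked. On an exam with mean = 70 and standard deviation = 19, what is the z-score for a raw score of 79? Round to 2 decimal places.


z = (X - mu) / sigma
= (79 - 70) / 19
= 9 / 19
= 0.47


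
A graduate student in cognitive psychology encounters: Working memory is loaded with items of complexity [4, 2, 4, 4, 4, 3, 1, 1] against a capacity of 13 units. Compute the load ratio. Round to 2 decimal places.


Total complexity = 4 + 2 + 4 + 4 + 4 + 3 + 1 + 1 = 23
Load = total / capacity = 23 / 13
= 1.77


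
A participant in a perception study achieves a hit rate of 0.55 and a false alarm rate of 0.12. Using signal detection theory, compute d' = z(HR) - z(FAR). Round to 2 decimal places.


d' = z(HR) - z(FAR)
z(0.55) = 0.1257
z(0.12) = -1.175
d' = 0.1257 - -1.175
= 1.30


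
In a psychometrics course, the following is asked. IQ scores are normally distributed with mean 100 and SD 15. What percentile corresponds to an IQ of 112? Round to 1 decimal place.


z = (IQ - mean) / SD
z = (112 - 100) / 15 = 0.8
Percentile = Phi(0.8) * 100
Phi(0.8) = 0.788145
= 78.8


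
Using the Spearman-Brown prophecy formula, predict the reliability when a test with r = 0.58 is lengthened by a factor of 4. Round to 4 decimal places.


r_new = n*r / (1 + (n-1)*r)
Numerator = 4 * 0.58 = 2.32
Denominator = 1 + 3 * 0.58 = 2.74
r_new = 2.32 / 2.74
= 0.8467


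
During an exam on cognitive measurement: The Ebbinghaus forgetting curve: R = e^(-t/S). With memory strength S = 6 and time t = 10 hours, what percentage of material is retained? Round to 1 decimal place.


R = e^(-t/S)
-t/S = -10/6 = -1.666667
R = e^(-1.666667) = 0.188876
Percentage = 0.188876 * 100
= 18.9


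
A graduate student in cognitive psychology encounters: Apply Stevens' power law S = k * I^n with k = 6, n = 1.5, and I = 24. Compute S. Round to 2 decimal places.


S = 6 * 24^1.5
24^1.5 = 117.5755
S = 6 * 117.5755
= 705.45


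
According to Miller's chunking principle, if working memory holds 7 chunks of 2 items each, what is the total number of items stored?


Total items = chunks * items_per_chunk
= 7 * 2
= 14


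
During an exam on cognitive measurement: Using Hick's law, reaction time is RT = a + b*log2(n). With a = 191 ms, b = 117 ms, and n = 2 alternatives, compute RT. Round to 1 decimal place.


RT = 191 + 117 * log2(2)
log2(2) = 1.0
RT = 191 + 117 * 1.0
= 191 + 117.0
= 308.0 ms


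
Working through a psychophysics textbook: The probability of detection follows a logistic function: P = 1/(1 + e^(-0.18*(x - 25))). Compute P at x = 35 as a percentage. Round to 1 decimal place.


P(x) = 1/(1 + e^(-0.18*(35 - 25)))
Exponent = -0.18 * 10 = -1.8
e^(-1.8) = 0.165299
P = 1/(1 + 0.165299) = 0.858149
Percentage = 85.8


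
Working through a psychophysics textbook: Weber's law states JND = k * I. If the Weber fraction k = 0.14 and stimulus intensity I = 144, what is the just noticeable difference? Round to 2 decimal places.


JND = k * I
JND = 0.14 * 144
= 20.16


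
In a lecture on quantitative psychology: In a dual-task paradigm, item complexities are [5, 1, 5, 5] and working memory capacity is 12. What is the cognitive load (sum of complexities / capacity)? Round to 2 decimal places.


Total complexity = 5 + 1 + 5 + 5 = 16
Load = total / capacity = 16 / 12
= 1.33


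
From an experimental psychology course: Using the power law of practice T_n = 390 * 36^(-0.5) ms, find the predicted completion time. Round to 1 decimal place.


T_n = 390 * 36^(-0.5)
36^(-0.5) = 0.166667
T_n = 390 * 0.166667
= 65.0 ms


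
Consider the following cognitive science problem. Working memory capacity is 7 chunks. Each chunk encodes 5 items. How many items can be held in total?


Total items = chunks * items_per_chunk
= 7 * 5
= 35


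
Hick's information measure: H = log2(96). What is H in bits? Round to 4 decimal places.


H = log2(n)
H = log2(96)
= 6.5850


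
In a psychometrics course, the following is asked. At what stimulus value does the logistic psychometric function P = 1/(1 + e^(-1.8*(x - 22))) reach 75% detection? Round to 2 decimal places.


At P = 0.75: 0.75 = 1/(1 + e^(-k*(x-x0)))
Solving: e^(-k*(x-x0)) = 1/3
x = x0 + ln(3)/k
ln(3) = 1.0986
x = 22 + 1.0986/1.8
= 22 + 0.6103
= 22.61


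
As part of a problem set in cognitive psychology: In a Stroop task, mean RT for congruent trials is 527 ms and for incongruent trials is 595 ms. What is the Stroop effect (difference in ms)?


Stroop effect = RT(incongruent) - RT(congruent)
= 595 - 527
= 68 ms


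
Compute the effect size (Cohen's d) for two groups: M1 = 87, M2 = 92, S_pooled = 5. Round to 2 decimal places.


Cohen's d = (M1 - M2) / S_pooled
= (87 - 92) / 5
= -5 / 5
= -1.00


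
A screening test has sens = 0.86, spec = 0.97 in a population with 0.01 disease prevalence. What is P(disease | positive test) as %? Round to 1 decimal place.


PPV = (sens * prev) / (sens * prev + (1-spec) * (1-prev))
Numerator = 0.86 * 0.01 = 0.0086
P(positive and no disease) = (1 - spec) * (1 - prev) = (1 - 0.97) * (1 - 0.01) = 0.0297
Denominator = 0.0086 + 0.0297 = 0.0383
PPV = 0.0086 / 0.0383 = 0.224543
As percentage = 22.5


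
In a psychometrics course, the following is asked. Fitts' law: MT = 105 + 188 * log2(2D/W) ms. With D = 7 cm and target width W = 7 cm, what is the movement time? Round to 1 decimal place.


MT = 105 + 188 * log2(2*7/7)
2D/W = 2.0
log2(2.0) = 1.0
MT = 105 + 188 * 1.0
= 293.0 ms


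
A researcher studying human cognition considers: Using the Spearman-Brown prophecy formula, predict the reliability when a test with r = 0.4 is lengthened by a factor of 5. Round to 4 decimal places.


r_new = n*r / (1 + (n-1)*r)
Numerator = 5 * 0.4 = 2.0
Denominator = 1 + 4 * 0.4 = 2.6
r_new = 2.0 / 2.6
= 0.7692


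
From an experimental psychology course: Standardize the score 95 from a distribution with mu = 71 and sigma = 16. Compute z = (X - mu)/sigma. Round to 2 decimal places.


z = (X - mu) / sigma
= (95 - 71) / 16
= 24 / 16
= 1.50


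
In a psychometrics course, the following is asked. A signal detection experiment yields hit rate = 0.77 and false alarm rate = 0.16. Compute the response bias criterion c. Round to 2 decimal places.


c = -0.5 * (z(HR) + z(FAR))
z(0.77) = 0.7388
z(0.16) = -0.9945
c = -0.5 * (0.7388 + -0.9945)
= -0.5 * -0.2557
= 0.13


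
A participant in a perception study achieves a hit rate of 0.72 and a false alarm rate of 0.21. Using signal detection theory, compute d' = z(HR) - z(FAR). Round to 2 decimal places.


d' = z(HR) - z(FAR)
z(0.72) = 0.5828
z(0.21) = -0.8064
d' = 0.5828 - -0.8064
= 1.39


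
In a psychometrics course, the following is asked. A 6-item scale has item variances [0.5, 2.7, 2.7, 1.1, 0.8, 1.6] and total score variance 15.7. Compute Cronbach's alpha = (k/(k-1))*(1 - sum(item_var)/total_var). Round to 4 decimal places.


alpha = (k/(k-1)) * (1 - sum(s_i^2)/s_total^2)
sum(item variances) = 9.4
k/(k-1) = 6/5 = 1.2
1 - 9.4/15.7 = 1 - 0.598726 = 0.401274
alpha = 1.2 * 0.401274
= 0.4815


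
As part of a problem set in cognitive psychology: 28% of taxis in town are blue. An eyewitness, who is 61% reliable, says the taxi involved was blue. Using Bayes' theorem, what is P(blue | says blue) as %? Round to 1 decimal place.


P(blue | says blue) = P(says blue | blue)*P(blue) / [P(says blue | blue)*P(blue) + P(says blue | not blue)*P(not blue)]
Numerator = 0.61 * 0.28 = 0.1708
False identification = 0.39 * 0.72 = 0.2808
P = 0.1708 / (0.1708 + 0.2808)
= 0.1708 / 0.4516
As percentage = 37.8


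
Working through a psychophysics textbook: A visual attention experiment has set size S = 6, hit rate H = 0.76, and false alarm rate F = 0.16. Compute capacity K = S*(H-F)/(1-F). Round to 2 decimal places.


K = S * (H - F) / (1 - F)
H - F = 0.6
1 - F = 0.84
K = 6 * 0.6 / 0.84
= 4.29


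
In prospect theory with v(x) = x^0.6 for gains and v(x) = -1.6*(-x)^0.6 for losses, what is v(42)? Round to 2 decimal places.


Since x = 42 >= 0, use v(x) = x^0.6
42^0.6 = 9.4178
v(42) = 9.42


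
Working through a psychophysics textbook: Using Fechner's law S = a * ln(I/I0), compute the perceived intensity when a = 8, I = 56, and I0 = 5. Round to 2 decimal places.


S = 8 * ln(56/5)
I/I0 = 11.2
ln(11.2) = 2.4159
S = 8 * 2.4159
= 19.33


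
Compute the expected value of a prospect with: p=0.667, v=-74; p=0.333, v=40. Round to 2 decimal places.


EU = sum(p_i * v_i)
0.667 * -74 = -49.358
0.333 * 40 = 13.32
EU = -49.358 + 13.32
= -36.04


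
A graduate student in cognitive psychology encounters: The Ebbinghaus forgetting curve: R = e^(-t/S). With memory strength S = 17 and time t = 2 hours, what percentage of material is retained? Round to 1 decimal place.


R = e^(-t/S)
-t/S = -2/17 = -0.117647
R = e^(-0.117647) = 0.88901
Percentage = 0.88901 * 100
= 88.9


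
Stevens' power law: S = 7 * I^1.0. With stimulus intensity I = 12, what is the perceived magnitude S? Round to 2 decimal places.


S = 7 * 12^1.0
12^1.0 = 12.0
S = 7 * 12.0
= 84.00


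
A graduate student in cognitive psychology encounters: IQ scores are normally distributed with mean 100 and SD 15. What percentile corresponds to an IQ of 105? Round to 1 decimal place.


z = (IQ - mean) / SD
z = (105 - 100) / 15 = 0.3333
Percentile = Phi(0.3333) * 100
Phi(0.3333) = 0.630546
= 63.1


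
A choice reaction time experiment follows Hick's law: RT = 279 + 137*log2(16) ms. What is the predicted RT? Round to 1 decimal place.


RT = 279 + 137 * log2(16)
log2(16) = 4.0
RT = 279 + 137 * 4.0
= 279 + 548.0
= 827.0 ms


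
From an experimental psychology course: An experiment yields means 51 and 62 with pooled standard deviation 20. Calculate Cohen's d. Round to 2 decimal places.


Cohen's d = (M1 - M2) / S_pooled
= (51 - 62) / 20
= -11 / 20
= -0.55


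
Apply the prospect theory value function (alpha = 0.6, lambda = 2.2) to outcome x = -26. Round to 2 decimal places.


Since x = -26 < 0, use v(x) = -lambda*(-x)^alpha
(-x) = 26
26^0.6 = 7.0629
v(-26) = -2.2 * 7.0629
= -15.54


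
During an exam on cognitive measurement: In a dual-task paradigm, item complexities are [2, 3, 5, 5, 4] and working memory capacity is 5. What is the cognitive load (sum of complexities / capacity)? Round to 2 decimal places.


Total complexity = 2 + 3 + 5 + 5 + 4 = 19
Load = total / capacity = 19 / 5
= 3.80


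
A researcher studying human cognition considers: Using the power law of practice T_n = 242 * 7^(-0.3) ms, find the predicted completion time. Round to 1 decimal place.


T_n = 242 * 7^(-0.3)
7^(-0.3) = 0.55779
T_n = 242 * 0.55779
= 135.0 ms


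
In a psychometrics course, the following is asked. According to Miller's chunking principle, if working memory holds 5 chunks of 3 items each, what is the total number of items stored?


Total items = chunks * items_per_chunk
= 5 * 3
= 15


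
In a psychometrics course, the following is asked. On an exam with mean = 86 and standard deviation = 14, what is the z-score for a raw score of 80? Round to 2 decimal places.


z = (X - mu) / sigma
= (80 - 86) / 14
= -6 / 14
= -0.43


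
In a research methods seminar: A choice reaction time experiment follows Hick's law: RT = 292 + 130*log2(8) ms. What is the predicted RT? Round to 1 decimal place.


RT = 292 + 130 * log2(8)
log2(8) = 3.0
RT = 292 + 130 * 3.0
= 292 + 390.0
= 682.0 ms


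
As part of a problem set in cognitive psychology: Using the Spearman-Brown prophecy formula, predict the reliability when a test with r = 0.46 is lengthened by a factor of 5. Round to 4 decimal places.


r_new = n*r / (1 + (n-1)*r)
Numerator = 5 * 0.46 = 2.3
Denominator = 1 + 4 * 0.46 = 2.84
r_new = 2.3 / 2.84
= 0.8099


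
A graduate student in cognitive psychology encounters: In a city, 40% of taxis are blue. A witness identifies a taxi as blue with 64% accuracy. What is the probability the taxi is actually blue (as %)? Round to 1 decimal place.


P(blue | says blue) = P(says blue | blue)*P(blue) / [P(says blue | blue)*P(blue) + P(says blue | not blue)*P(not blue)]
Numerator = 0.64 * 0.4 = 0.256
False identification = 0.36 * 0.6 = 0.216
P = 0.256 / (0.256 + 0.216)
= 0.256 / 0.472
As percentage = 54.2


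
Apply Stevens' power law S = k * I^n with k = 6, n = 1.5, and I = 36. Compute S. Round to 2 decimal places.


S = 6 * 36^1.5
36^1.5 = 216.0
S = 6 * 216.0
= 1296.00


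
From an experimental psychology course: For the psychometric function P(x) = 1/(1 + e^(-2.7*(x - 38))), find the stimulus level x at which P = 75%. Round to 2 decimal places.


At P = 0.75: 0.75 = 1/(1 + e^(-k*(x-x0)))
Solving: e^(-k*(x-x0)) = 1/3
x = x0 + ln(3)/k
ln(3) = 1.0986
x = 38 + 1.0986/2.7
= 38 + 0.4069
= 38.41


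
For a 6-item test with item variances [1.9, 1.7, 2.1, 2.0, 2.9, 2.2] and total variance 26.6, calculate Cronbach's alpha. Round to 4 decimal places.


alpha = (k/(k-1)) * (1 - sum(s_i^2)/s_total^2)
sum(item variances) = 12.8
k/(k-1) = 6/5 = 1.2
1 - 12.8/26.6 = 1 - 0.481203 = 0.518797
alpha = 1.2 * 0.518797
= 0.6226


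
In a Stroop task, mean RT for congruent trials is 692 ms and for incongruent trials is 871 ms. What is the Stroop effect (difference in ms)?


Stroop effect = RT(incongruent) - RT(congruent)
= 871 - 692
= 179 ms


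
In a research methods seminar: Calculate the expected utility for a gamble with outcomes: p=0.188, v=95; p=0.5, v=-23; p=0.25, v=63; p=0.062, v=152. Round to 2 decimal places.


EU = sum(p_i * v_i)
0.188 * 95 = 17.86
0.5 * -23 = -11.5
0.25 * 63 = 15.75
0.062 * 152 = 9.424
EU = 17.86 + -11.5 + 15.75 + 9.424
= 31.53


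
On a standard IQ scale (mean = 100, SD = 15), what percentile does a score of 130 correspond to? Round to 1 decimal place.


z = (IQ - mean) / SD
z = (130 - 100) / 15 = 2.0
Percentile = Phi(2.0) * 100
Phi(2.0) = 0.97725
= 97.7


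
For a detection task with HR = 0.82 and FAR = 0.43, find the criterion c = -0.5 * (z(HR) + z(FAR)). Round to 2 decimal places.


c = -0.5 * (z(HR) + z(FAR))
z(0.82) = 0.9154
z(0.43) = -0.1764
c = -0.5 * (0.9154 + -0.1764)
= -0.5 * 0.739
= -0.37


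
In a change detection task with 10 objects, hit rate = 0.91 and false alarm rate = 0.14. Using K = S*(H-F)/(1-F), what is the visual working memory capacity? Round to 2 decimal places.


K = S * (H - F) / (1 - F)
H - F = 0.77
1 - F = 0.86
K = 10 * 0.77 / 0.86
= 8.95


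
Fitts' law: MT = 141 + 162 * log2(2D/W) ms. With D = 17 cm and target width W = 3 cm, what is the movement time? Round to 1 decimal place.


MT = 141 + 162 * log2(2*17/3)
2D/W = 11.333333
log2(11.333333) = 3.5025
MT = 141 + 162 * 3.5025
= 708.4 ms


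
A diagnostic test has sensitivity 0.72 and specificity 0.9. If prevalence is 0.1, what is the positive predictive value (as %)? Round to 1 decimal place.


PPV = (sens * prev) / (sens * prev + (1-spec) * (1-prev))
Numerator = 0.72 * 0.1 = 0.072
P(positive and no disease) = (1 - spec) * (1 - prev) = (1 - 0.9) * (1 - 0.1) = 0.09
Denominator = 0.072 + 0.09 = 0.162
PPV = 0.072 / 0.162 = 0.444444
As percentage = 44.4


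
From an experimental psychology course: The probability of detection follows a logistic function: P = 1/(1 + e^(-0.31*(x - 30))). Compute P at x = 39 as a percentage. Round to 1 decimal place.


P(x) = 1/(1 + e^(-0.31*(39 - 30)))
Exponent = -0.31 * 9 = -2.79
e^(-2.79) = 0.061421
P = 1/(1 + 0.061421) = 0.942133
Percentage = 94.2


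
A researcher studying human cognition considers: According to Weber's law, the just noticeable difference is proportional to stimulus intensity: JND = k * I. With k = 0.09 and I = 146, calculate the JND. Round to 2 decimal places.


JND = k * I
JND = 0.09 * 146
= 13.14


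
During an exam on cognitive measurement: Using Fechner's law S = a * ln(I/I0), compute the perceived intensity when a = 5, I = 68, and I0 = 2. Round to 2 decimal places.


S = 5 * ln(68/2)
I/I0 = 34.0
ln(34.0) = 3.5264
S = 5 * 3.5264
= 17.63


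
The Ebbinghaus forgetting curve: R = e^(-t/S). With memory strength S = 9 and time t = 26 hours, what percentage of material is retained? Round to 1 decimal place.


R = e^(-t/S)
-t/S = -26/9 = -2.888889
R = e^(-2.888889) = 0.055638
Percentage = 0.055638 * 100
= 5.6


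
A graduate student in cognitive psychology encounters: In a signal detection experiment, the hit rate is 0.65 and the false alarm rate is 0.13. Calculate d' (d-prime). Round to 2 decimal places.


d' = z(HR) - z(FAR)
z(0.65) = 0.3853
z(0.13) = -1.1264
d' = 0.3853 - -1.1264
= 1.51


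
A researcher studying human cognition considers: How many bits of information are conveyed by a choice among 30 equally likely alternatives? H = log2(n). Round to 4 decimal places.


H = log2(n)
H = log2(30)
= 4.9069


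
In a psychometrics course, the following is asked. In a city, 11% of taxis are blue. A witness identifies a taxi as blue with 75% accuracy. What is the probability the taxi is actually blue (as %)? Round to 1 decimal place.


P(blue | says blue) = P(says blue | blue)*P(blue) / [P(says blue | blue)*P(blue) + P(says blue | not blue)*P(not blue)]
Numerator = 0.75 * 0.11 = 0.0825
False identification = 0.25 * 0.89 = 0.2225
P = 0.0825 / (0.0825 + 0.2225)
= 0.0825 / 0.305
As percentage = 27.0


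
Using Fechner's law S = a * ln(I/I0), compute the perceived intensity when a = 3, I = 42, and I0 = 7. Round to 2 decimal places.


S = 3 * ln(42/7)
I/I0 = 6.0
ln(6.0) = 1.7918
S = 3 * 1.7918
= 5.38


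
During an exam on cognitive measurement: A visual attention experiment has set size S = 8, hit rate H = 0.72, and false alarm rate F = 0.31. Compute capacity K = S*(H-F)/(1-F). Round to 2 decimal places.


K = S * (H - F) / (1 - F)
H - F = 0.41
1 - F = 0.69
K = 8 * 0.41 / 0.69
= 4.75


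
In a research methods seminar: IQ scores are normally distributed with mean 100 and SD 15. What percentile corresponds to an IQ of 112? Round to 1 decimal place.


z = (IQ - mean) / SD
z = (112 - 100) / 15 = 0.8
Percentile = Phi(0.8) * 100
Phi(0.8) = 0.788145
= 78.8


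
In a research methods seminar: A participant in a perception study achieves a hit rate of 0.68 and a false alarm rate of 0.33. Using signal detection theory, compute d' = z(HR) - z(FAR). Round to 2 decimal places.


d' = z(HR) - z(FAR)
z(0.68) = 0.4677
z(0.33) = -0.4399
d' = 0.4677 - -0.4399
= 0.91


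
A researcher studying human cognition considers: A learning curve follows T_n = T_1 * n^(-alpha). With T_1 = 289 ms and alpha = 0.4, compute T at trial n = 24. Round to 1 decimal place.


T_n = 289 * 24^(-0.4)
24^(-0.4) = 0.280489
T_n = 289 * 0.280489
= 81.1 ms


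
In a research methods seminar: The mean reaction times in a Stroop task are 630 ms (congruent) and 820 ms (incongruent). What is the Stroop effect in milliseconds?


Stroop effect = RT(incongruent) - RT(congruent)
= 820 - 630
= 190 ms


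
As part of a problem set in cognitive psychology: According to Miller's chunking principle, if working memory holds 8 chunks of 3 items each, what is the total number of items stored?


Total items = chunks * items_per_chunk
= 8 * 3
= 24


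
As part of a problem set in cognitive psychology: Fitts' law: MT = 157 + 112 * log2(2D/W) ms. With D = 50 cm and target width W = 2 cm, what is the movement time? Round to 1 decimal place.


MT = 157 + 112 * log2(2*50/2)
2D/W = 50.0
log2(50.0) = 5.6439
MT = 157 + 112 * 5.6439
= 789.1 ms


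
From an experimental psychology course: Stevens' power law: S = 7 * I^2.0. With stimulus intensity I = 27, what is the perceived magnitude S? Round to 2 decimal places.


S = 7 * 27^2.0
27^2.0 = 729.0
S = 7 * 729.0
= 5103.00


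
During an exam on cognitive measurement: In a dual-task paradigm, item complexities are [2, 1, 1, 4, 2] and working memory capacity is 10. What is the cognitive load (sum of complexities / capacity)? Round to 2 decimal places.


Total complexity = 2 + 1 + 1 + 4 + 2 = 10
Load = total / capacity = 10 / 10
= 1.00


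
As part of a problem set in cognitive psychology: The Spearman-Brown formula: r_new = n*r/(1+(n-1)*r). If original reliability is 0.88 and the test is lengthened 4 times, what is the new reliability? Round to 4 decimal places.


r_new = n*r / (1 + (n-1)*r)
Numerator = 4 * 0.88 = 3.52
Denominator = 1 + 3 * 0.88 = 3.64
r_new = 3.52 / 3.64
= 0.9670


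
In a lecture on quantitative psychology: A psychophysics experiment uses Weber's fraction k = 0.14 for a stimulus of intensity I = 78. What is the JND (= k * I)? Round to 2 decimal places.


JND = k * I
JND = 0.14 * 78
= 10.92


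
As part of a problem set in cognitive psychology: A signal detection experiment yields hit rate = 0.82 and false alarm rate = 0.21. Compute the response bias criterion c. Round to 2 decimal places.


c = -0.5 * (z(HR) + z(FAR))
z(0.82) = 0.9154
z(0.21) = -0.8064
c = -0.5 * (0.9154 + -0.8064)
= -0.5 * 0.109
= -0.05


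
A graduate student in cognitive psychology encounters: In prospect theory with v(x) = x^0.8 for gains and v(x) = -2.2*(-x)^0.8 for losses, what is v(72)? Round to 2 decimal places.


Since x = 72 >= 0, use v(x) = x^0.8
72^0.8 = 30.6102
v(72) = 30.61


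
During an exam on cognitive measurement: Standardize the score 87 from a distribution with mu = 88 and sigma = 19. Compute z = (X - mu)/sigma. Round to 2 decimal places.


z = (X - mu) / sigma
= (87 - 88) / 19
= -1 / 19
= -0.05


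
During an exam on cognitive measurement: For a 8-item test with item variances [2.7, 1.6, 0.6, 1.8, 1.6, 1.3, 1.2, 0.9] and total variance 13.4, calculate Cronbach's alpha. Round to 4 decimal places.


alpha = (k/(k-1)) * (1 - sum(s_i^2)/s_total^2)
sum(item variances) = 11.7
k/(k-1) = 8/7 = 1.142857
1 - 11.7/13.4 = 1 - 0.873134 = 0.126866
alpha = 1.142857 * 0.126866
= 0.1450


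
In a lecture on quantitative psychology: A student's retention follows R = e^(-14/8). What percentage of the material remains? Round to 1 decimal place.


R = e^(-t/S)
-t/S = -14/8 = -1.75
R = e^(-1.75) = 0.173774
Percentage = 0.173774 * 100
= 17.4


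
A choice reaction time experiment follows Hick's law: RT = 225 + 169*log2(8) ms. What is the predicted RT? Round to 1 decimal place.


RT = 225 + 169 * log2(8)
log2(8) = 3.0
RT = 225 + 169 * 3.0
= 225 + 507.0
= 732.0 ms


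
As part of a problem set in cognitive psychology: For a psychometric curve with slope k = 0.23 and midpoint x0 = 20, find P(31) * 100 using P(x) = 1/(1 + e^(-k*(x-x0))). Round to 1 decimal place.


P(x) = 1/(1 + e^(-0.23*(31 - 20)))
Exponent = -0.23 * 11 = -2.53
e^(-2.53) = 0.079659
P = 1/(1 + 0.079659) = 0.926218
Percentage = 92.6


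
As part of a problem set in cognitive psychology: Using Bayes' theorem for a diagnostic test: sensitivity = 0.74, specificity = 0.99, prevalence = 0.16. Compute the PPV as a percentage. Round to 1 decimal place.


PPV = (sens * prev) / (sens * prev + (1-spec) * (1-prev))
Numerator = 0.74 * 0.16 = 0.1184
P(positive and no disease) = (1 - spec) * (1 - prev) = (1 - 0.99) * (1 - 0.16) = 0.0084
Denominator = 0.1184 + 0.0084 = 0.1268
PPV = 0.1184 / 0.1268 = 0.933754
As percentage = 93.4


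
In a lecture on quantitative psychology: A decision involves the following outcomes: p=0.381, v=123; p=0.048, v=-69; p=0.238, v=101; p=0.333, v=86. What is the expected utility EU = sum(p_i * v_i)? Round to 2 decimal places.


EU = sum(p_i * v_i)
0.381 * 123 = 46.863
0.048 * -69 = -3.312
0.238 * 101 = 24.038
0.333 * 86 = 28.638
EU = 46.863 + -3.312 + 24.038 + 28.638
= 96.23


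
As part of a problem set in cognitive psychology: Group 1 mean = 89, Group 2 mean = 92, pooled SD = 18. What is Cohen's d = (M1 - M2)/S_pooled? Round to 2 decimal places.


Cohen's d = (M1 - M2) / S_pooled
= (89 - 92) / 18
= -3 / 18
= -0.17


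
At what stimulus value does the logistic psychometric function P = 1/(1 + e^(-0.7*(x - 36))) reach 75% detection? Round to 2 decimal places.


At P = 0.75: 0.75 = 1/(1 + e^(-k*(x-x0)))
Solving: e^(-k*(x-x0)) = 1/3
x = x0 + ln(3)/k
ln(3) = 1.0986
x = 36 + 1.0986/0.7
= 36 + 1.5694
= 37.57


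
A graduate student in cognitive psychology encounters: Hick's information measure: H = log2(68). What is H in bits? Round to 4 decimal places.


H = log2(n)
H = log2(68)
= 6.0875


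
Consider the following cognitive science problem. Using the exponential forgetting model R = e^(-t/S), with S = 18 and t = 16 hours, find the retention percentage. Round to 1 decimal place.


R = e^(-t/S)
-t/S = -16/18 = -0.888889
R = e^(-0.888889) = 0.411112
Percentage = 0.411112 * 100
= 41.1


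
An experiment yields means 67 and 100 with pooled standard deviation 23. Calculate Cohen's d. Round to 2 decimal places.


Cohen's d = (M1 - M2) / S_pooled
= (67 - 100) / 23
= -33 / 23
= -1.43


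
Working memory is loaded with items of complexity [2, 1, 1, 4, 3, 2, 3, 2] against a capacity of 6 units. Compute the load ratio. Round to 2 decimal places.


Total complexity = 2 + 1 + 1 + 4 + 3 + 2 + 3 + 2 = 18
Load = total / capacity = 18 / 6
= 3.00


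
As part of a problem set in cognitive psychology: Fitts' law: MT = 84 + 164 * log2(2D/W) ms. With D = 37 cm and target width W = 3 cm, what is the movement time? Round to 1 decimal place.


MT = 84 + 164 * log2(2*37/3)
2D/W = 24.666667
log2(24.666667) = 4.6245
MT = 84 + 164 * 4.6245
= 842.4 ms


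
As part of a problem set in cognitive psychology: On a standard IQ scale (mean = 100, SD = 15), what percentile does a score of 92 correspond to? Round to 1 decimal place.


z = (IQ - mean) / SD
z = (92 - 100) / 15 = -0.5333
Percentile = Phi(-0.5333) * 100
Phi(-0.5333) = 0.296913
= 29.7


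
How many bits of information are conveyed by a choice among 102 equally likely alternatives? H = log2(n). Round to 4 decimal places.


H = log2(n)
H = log2(102)
= 6.6724


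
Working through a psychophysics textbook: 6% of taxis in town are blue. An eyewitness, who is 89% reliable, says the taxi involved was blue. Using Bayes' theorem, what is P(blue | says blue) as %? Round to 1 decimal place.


P(blue | says blue) = P(says blue | blue)*P(blue) / [P(says blue | blue)*P(blue) + P(says blue | not blue)*P(not blue)]
Numerator = 0.89 * 0.06 = 0.0534
False identification = 0.11 * 0.94 = 0.1034
P = 0.0534 / (0.0534 + 0.1034)
= 0.0534 / 0.1568
As percentage = 34.1


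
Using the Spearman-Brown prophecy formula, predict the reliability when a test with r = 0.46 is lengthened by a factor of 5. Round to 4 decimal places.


r_new = n*r / (1 + (n-1)*r)
Numerator = 5 * 0.46 = 2.3
Denominator = 1 + 4 * 0.46 = 2.84
r_new = 2.3 / 2.84
= 0.8099


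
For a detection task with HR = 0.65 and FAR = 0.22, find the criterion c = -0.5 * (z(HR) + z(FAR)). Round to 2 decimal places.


c = -0.5 * (z(HR) + z(FAR))
z(0.65) = 0.3853
z(0.22) = -0.7722
c = -0.5 * (0.3853 + -0.7722)
= -0.5 * -0.3869
= 0.19


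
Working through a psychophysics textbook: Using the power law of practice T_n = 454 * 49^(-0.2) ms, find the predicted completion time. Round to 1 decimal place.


T_n = 454 * 49^(-0.2)
49^(-0.2) = 0.459157
T_n = 454 * 0.459157
= 208.5 ms


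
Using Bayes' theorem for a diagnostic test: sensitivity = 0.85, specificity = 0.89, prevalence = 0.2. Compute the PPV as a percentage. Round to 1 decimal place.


PPV = (sens * prev) / (sens * prev + (1-spec) * (1-prev))
Numerator = 0.85 * 0.2 = 0.17
P(positive and no disease) = (1 - spec) * (1 - prev) = (1 - 0.89) * (1 - 0.2) = 0.088
Denominator = 0.17 + 0.088 = 0.258
PPV = 0.17 / 0.258 = 0.658915
As percentage = 65.9


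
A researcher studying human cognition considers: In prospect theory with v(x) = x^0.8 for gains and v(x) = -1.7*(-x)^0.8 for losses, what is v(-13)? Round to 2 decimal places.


Since x = -13 < 0, use v(x) = -lambda*(-x)^alpha
(-x) = 13
13^0.8 = 7.7831
v(-13) = -1.7 * 7.7831
= -13.23


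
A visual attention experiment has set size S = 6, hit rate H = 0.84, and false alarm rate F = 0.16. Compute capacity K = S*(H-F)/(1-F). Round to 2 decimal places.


K = S * (H - F) / (1 - F)
H - F = 0.68
1 - F = 0.84
K = 6 * 0.68 / 0.84
= 4.86


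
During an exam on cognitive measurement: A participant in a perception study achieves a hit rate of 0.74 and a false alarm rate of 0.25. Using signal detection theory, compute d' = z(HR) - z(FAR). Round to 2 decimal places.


d' = z(HR) - z(FAR)
z(0.74) = 0.6433
z(0.25) = -0.6745
d' = 0.6433 - -0.6745
= 1.32


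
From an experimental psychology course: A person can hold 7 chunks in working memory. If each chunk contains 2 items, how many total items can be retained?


Total items = chunks * items_per_chunk
= 7 * 2
= 14


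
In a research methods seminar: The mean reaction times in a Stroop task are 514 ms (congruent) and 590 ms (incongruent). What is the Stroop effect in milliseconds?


Stroop effect = RT(incongruent) - RT(congruent)
= 590 - 514
= 76 ms


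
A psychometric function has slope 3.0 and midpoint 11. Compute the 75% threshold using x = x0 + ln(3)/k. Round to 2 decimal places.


At P = 0.75: 0.75 = 1/(1 + e^(-k*(x-x0)))
Solving: e^(-k*(x-x0)) = 1/3
x = x0 + ln(3)/k
ln(3) = 1.0986
x = 11 + 1.0986/3.0
= 11 + 0.3662
= 11.37


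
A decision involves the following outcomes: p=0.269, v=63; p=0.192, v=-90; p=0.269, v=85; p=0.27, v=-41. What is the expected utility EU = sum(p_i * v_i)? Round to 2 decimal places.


EU = sum(p_i * v_i)
0.269 * 63 = 16.947
0.192 * -90 = -17.28
0.269 * 85 = 22.865
0.27 * -41 = -11.07
EU = 16.947 + -17.28 + 22.865 + -11.07
= 11.46


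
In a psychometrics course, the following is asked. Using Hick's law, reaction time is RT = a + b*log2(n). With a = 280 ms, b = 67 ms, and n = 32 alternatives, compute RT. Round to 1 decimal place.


RT = 280 + 67 * log2(32)
log2(32) = 5.0
RT = 280 + 67 * 5.0
= 280 + 335.0
= 615.0 ms


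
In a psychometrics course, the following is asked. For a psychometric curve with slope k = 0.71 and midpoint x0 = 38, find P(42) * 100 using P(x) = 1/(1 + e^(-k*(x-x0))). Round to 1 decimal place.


P(x) = 1/(1 + e^(-0.71*(42 - 38)))
Exponent = -0.71 * 4 = -2.84
e^(-2.84) = 0.058426
P = 1/(1 + 0.058426) = 0.944799
Percentage = 94.5
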